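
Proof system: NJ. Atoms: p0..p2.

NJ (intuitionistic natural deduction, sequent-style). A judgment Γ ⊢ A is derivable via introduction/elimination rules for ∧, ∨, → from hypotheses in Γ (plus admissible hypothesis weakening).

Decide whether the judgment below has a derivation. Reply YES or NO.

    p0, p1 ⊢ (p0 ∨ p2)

Derivation trace:
[Wk] p0, p1 ⊢ (p0 ∨ p2)
  [∨I₁] p0 ⊢ (p0 ∨ p2)
    [Ax] p0 ⊢ p0

Result: YES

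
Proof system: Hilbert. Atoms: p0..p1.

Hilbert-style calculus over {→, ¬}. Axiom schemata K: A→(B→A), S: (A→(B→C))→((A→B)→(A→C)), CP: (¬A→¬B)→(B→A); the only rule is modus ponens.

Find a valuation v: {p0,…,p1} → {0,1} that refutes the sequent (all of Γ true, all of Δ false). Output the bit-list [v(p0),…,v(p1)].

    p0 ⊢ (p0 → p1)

Enumerate valuations to refute Γ ⊢ Δ:
  v=00: Γ:[p0=F] Δ:[(p0 → p1)=T] refutes=False
  v=01: Γ:[p0=F] Δ:[(p0 → p1)=T] refutes=False
  v=10: Γ:[p0=T] Δ:[(p0 → p1)=F] refutes=True  ← countermodel

Result: [1, 0]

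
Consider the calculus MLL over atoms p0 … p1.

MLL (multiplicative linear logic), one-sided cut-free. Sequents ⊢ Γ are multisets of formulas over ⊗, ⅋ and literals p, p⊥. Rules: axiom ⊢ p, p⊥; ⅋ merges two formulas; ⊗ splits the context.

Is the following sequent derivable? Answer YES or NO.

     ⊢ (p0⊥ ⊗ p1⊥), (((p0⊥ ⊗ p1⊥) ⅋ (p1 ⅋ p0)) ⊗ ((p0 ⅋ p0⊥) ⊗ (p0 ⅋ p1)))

Proof tree:
[⊗]  ⊢ (p0⊥ ⊗ p1⊥), (((p0⊥ ⊗ p1⊥) ⅋ (p1 ⅋ p0)) ⊗ ((p0 ⅋ p0⊥) ⊗ (p0 ⅋ p1)))
  [⅋]  ⊢ ((p0⊥ ⊗ p1⊥) ⅋ (p1 ⅋ p0))
    [⅋]  ⊢ (p0⊥ ⊗ p1⊥), (p1 ⅋ p0)
      [⊗]  ⊢ p0, p1, (p0⊥ ⊗ p1⊥)
        [Ax]  ⊢ p0, p0⊥
        [Ax]  ⊢ p1, p1⊥
  [⊗]  ⊢ (p0⊥ ⊗ p1⊥), ((p0 ⅋ p0⊥) ⊗ (p0 ⅋ p1))
    [⅋]  ⊢ (p0 ⅋ p0⊥)
      [Ax]  ⊢ p0, p0⊥
    [⅋]  ⊢ (p0⊥ ⊗ p1⊥), (p0 ⅋ p1)
      [⊗]  ⊢ p0, p1, (p0⊥ ⊗ p1⊥)
        [Ax]  ⊢ p0, p0⊥
        [Ax]  ⊢ p1, p1⊥

Result: YES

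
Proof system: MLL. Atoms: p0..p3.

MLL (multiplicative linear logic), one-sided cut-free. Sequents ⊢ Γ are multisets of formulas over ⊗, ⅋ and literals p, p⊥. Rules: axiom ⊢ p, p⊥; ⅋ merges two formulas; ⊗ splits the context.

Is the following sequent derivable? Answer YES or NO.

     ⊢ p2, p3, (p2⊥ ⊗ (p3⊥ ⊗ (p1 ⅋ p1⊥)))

Proof tree:
[⊗]  ⊢ p2, p3, (p2⊥ ⊗ (p3⊥ ⊗ (p1 ⅋ p1⊥)))
  [Ax]  ⊢ p2, p2⊥
  [⊗]  ⊢ p3, (p3⊥ ⊗ (p1 ⅋ p1⊥))
    [Ax]  ⊢ p3, p3⊥
    [⅋]  ⊢ (p1 ⅋ p1⊥)
      [Ax]  ⊢ p1, p1⊥

Result: YES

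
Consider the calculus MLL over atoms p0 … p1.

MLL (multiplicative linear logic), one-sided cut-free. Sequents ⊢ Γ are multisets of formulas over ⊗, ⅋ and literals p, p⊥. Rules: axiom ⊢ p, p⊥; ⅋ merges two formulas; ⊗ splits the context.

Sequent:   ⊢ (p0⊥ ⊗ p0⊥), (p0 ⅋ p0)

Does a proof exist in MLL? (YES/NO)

Derivation (root first):
[⅋]  ⊢ (p0⊥ ⊗ p0⊥), (p0 ⅋ p0)
  [⊗]  ⊢ p0, p0, (p0⊥ ⊗ p0⊥)
    [Ax]  ⊢ p0, p0⊥
    [Ax]  ⊢ p0, p0⊥

Result: YES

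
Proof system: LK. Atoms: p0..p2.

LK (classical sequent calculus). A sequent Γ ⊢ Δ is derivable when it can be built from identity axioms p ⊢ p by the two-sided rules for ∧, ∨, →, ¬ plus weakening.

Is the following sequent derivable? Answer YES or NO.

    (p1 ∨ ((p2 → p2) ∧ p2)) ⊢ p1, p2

Derivation (root first):
[∨L] (p1 ∨ ((p2 → p2) ∧ p2)) ⊢ p1, p2
  [Ax] p1 ⊢ p1
  [∧L] ((p2 → p2) ∧ p2) ⊢ p2
    [→L] p2, (p2 → p2) ⊢ p2
      [Ax] p2 ⊢ p2
      [Ax] p2 ⊢ p2

Result: YES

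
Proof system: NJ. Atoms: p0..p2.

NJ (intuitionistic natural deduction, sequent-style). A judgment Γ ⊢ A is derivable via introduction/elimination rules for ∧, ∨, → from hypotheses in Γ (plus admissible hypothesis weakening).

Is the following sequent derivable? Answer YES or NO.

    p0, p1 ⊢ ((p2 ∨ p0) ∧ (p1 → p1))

Proof tree:
[Wk] p0, p1 ⊢ ((p2 ∨ p0) ∧ (p1 → p1))
  [∧I] p0 ⊢ ((p2 ∨ p0) ∧ (p1 → p1))
    [∨I₂] p0 ⊢ (p2 ∨ p0)
      [Ax] p0 ⊢ p0
    [→I]  ⊢ (p1 → p1)
      [Ax] p1 ⊢ p1

Result: YES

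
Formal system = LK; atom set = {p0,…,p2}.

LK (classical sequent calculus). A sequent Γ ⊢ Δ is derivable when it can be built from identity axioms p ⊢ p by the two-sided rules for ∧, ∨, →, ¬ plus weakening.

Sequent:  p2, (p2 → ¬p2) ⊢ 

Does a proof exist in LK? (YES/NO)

Derivation (root first):
[→L] p2, (p2 → ¬p2) ⊢ 
  [Ax] p2 ⊢ p2
  [¬L] p2, ¬p2 ⊢ 
    [Ax] p2 ⊢ p2

Result: YES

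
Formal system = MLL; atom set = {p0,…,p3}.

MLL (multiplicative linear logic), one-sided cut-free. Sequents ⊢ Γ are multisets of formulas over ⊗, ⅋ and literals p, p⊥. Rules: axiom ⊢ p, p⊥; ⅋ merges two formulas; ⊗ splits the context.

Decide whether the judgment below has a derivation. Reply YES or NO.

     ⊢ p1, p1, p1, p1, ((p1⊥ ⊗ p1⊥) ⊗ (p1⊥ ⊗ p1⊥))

Proof tree:
[⊗]  ⊢ p1, p1, p1, p1, ((p1⊥ ⊗ p1⊥) ⊗ (p1⊥ ⊗ p1⊥))
  [⊗]  ⊢ p1, p1, (p1⊥ ⊗ p1⊥)
    [Ax]  ⊢ p1, p1⊥
    [Ax]  ⊢ p1, p1⊥
  [⊗]  ⊢ p1, p1, (p1⊥ ⊗ p1⊥)
    [Ax]  ⊢ p1, p1⊥
    [Ax]  ⊢ p1, p1⊥

Result: YES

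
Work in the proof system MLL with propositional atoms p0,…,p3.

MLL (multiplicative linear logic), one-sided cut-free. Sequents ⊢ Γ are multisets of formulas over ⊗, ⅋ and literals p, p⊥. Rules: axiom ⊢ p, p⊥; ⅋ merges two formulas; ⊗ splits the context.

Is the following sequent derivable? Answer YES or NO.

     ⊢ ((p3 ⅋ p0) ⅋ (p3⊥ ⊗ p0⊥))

Derivation trace:
[⅋]  ⊢ ((p3 ⅋ p0) ⅋ (p3⊥ ⊗ p0⊥))
  [⅋]  ⊢ (p3⊥ ⊗ p0⊥), (p3 ⅋ p0)
    [⊗]  ⊢ p3, p0, (p3⊥ ⊗ p0⊥)
      [Ax]  ⊢ p3, p3⊥
      [Ax]  ⊢ p0, p0⊥

Result: YES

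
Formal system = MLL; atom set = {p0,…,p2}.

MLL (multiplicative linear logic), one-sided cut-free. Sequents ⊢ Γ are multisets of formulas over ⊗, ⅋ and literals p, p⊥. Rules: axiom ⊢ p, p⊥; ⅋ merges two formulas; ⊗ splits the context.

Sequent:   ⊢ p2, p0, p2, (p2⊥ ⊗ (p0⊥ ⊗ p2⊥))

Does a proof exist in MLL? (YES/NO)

Proof tree:
[⊗]  ⊢ p2, p0, p2, (p2⊥ ⊗ (p0⊥ ⊗ p2⊥))
  [Ax]  ⊢ p2, p2⊥
  [⊗]  ⊢ p0, p2, (p0⊥ ⊗ p2⊥)
    [Ax]  ⊢ p0, p0⊥
    [Ax]  ⊢ p2, p2⊥

Result: YES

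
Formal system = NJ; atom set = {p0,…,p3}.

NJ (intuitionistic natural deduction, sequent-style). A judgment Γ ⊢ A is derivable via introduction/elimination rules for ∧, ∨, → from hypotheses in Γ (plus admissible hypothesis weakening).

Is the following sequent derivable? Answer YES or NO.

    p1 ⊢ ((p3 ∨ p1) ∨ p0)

Derivation trace:
[∨I₁] p1 ⊢ ((p3 ∨ p1) ∨ p0)
  [∨I₂] p1 ⊢ (p3 ∨ p1)
    [Ax] p1 ⊢ p1

Result: YES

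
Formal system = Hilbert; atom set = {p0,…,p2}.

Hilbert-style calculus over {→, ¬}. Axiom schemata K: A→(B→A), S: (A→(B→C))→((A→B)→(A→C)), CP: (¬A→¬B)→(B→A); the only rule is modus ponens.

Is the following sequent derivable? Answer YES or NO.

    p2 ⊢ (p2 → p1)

Search for a countermodel by truth-table:
  v=000: Γ:[p2=F] Δ:[(p2 → p1)=T] refutes=False
  v=001: Γ:[p2=T] Δ:[(p2 → p1)=F] refutes=True  ← countermodel

Result: NO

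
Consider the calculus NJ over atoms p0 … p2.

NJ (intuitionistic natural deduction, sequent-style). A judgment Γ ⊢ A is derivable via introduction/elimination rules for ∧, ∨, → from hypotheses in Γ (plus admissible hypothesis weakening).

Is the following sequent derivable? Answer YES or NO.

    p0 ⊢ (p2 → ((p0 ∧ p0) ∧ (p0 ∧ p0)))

Proof tree:
[→I] p0 ⊢ (p2 → ((p0 ∧ p0) ∧ (p0 ∧ p0)))
  [∧I] p2, p0 ⊢ ((p0 ∧ p0) ∧ (p0 ∧ p0))
    [Wk] p0, p2 ⊢ (p0 ∧ p0)
      [∧I] p0 ⊢ (p0 ∧ p0)
        [Ax] p0 ⊢ p0
        [Ax] p0 ⊢ p0
    [Wk] p0, p2 ⊢ (p0 ∧ p0)
      [∧I] p0 ⊢ (p0 ∧ p0)
        [Ax] p0 ⊢ p0
        [Ax] p0 ⊢ p0

Result: YES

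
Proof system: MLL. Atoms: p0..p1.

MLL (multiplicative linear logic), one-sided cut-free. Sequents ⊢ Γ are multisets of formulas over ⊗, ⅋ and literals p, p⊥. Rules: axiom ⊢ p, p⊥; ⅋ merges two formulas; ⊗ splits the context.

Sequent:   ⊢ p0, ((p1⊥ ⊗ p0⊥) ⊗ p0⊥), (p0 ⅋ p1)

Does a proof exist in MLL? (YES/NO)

Derivation trace:
[⅋]  ⊢ p0, ((p1⊥ ⊗ p0⊥) ⊗ p0⊥), (p0 ⅋ p1)
  [⊗]  ⊢ p1, p0, p0, ((p1⊥ ⊗ p0⊥) ⊗ p0⊥)
    [⊗]  ⊢ p1, p0, (p1⊥ ⊗ p0⊥)
      [Ax]  ⊢ p1, p1⊥
      [Ax]  ⊢ p0, p0⊥
    [Ax]  ⊢ p0, p0⊥

Result: YES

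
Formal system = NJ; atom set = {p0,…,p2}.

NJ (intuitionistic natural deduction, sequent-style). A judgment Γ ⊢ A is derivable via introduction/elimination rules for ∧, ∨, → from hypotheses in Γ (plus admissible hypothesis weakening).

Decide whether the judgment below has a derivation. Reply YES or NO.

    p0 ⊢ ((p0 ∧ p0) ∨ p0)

Derivation (root first):
[∨I₁] p0 ⊢ ((p0 ∧ p0) ∨ p0)
  [∧I] p0 ⊢ (p0 ∧ p0)
    [Ax] p0 ⊢ p0
    [Ax] p0 ⊢ p0

Result: YES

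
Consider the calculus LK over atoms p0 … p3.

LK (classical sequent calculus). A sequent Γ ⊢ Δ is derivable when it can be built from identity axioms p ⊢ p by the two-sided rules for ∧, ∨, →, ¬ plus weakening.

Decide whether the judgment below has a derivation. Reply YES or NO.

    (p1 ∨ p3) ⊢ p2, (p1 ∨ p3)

Derivation trace:
[∨R] (p1 ∨ p3) ⊢ p2, (p1 ∨ p3)
  [WR] (p1 ∨ p3) ⊢ p1, p3, p2
    [∨L] (p1 ∨ p3) ⊢ p1, p3
      [Ax] p1 ⊢ p1
      [Ax] p3 ⊢ p3

Result: YES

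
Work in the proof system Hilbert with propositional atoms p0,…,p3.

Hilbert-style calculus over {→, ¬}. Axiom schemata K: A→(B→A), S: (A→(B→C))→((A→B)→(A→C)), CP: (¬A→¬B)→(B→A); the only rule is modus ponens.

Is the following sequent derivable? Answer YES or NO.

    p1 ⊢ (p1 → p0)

Enumerate valuations to refute Γ ⊢ Δ:
  v=0000: Γ:[p1=F] Δ:[(p1 → p0)=T] refutes=False
  v=0001: Γ:[p1=F] Δ:[(p1 → p0)=T] refutes=False
  v=0010: Γ:[p1=F] Δ:[(p1 → p0)=T] refutes=False
  v=0011: Γ:[p1=F] Δ:[(p1 → p0)=T] refutes=False
  v=0100: Γ:[p1=T] Δ:[(p1 → p0)=F] refutes=True  ← countermodel

Result: NO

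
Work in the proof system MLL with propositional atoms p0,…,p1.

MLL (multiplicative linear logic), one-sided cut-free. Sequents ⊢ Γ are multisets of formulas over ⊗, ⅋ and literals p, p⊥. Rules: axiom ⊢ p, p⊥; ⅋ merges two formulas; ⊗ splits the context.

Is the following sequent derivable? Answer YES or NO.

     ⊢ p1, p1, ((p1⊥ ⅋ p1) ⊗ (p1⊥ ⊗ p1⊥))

Proof tree:
[⊗]  ⊢ p1, p1, ((p1⊥ ⅋ p1) ⊗ (p1⊥ ⊗ p1⊥))
  [⅋]  ⊢ (p1⊥ ⅋ p1)
    [Ax]  ⊢ p1, p1⊥
  [⊗]  ⊢ p1, p1, (p1⊥ ⊗ p1⊥)
    [Ax]  ⊢ p1, p1⊥
    [Ax]  ⊢ p1, p1⊥

Result: YES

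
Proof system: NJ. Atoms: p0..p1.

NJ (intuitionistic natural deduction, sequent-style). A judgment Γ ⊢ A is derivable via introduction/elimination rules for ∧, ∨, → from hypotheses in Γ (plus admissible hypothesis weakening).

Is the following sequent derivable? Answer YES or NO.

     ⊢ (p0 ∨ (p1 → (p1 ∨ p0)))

Derivation (root first):
[∨I₂]  ⊢ (p0 ∨ (p1 → (p1 ∨ p0)))
  [→I]  ⊢ (p1 → (p1 ∨ p0))
    [∨I₁] p1 ⊢ (p1 ∨ p0)
      [Ax] p1 ⊢ p1

Result: YES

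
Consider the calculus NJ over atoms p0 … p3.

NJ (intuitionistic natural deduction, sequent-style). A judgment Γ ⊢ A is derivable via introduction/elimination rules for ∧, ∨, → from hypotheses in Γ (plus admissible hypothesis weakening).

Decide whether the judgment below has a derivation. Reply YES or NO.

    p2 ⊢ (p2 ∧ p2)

Derivation (root first):
[→E] p2 ⊢ (p2 ∧ p2)
  [→I]  ⊢ (p2 → (p2 ∧ p2))
    [∧I] p2 ⊢ (p2 ∧ p2)
      [Ax] p2 ⊢ p2
      [Ax] p2 ⊢ p2
  [Ax] p2 ⊢ p2

Result: YES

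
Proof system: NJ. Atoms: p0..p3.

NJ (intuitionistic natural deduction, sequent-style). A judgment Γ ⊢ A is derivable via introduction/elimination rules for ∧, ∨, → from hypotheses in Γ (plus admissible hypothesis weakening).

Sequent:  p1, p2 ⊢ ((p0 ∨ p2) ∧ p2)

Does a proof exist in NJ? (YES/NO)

Derivation (root first):
[∧I] p1, p2 ⊢ ((p0 ∨ p2) ∧ p2)
  [∨I₂] p2 ⊢ (p0 ∨ p2)
    [Ax] p2 ⊢ p2
  [Wk] p2, p1 ⊢ p2
    [Ax] p2 ⊢ p2

Result: YES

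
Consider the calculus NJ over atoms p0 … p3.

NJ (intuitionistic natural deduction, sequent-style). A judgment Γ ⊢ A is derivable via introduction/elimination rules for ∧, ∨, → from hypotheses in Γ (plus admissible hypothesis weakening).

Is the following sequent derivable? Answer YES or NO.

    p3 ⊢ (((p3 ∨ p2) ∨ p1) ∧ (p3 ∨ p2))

Proof tree:
[∧I] p3 ⊢ (((p3 ∨ p2) ∨ p1) ∧ (p3 ∨ p2))
  [∨I₁] p3 ⊢ ((p3 ∨ p2) ∨ p1)
    [∨I₁] p3 ⊢ (p3 ∨ p2)
      [Ax] p3 ⊢ p3
  [∨I₁] p3 ⊢ (p3 ∨ p2)
    [Ax] p3 ⊢ p3

Result: YES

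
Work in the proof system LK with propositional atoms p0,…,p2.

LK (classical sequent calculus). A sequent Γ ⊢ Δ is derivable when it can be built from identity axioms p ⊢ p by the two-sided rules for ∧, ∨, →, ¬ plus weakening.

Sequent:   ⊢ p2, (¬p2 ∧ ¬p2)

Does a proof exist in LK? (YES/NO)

Derivation (root first):
[∧R]  ⊢ p2, (¬p2 ∧ ¬p2)
  [¬R]  ⊢ p2, ¬p2
    [Ax] p2 ⊢ p2
  [¬R]  ⊢ p2, ¬p2
    [Ax] p2 ⊢ p2

Result: YES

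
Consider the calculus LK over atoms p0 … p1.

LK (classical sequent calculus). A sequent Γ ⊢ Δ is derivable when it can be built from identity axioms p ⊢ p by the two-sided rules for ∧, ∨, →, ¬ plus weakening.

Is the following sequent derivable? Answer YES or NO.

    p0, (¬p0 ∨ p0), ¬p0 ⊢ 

Derivation trace:
[¬L] p0, (¬p0 ∨ p0), ¬p0 ⊢ 
  [∨L] p0, (¬p0 ∨ p0) ⊢ p0
    [¬L] p0, ¬p0 ⊢ 
      [Ax] p0 ⊢ p0
    [Ax] p0 ⊢ p0

Result: YES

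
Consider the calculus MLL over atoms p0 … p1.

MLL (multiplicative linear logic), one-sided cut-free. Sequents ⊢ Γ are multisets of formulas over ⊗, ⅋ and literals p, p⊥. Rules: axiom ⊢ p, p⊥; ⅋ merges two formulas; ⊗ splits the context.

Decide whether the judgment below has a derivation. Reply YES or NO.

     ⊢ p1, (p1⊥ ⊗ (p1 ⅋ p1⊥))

Derivation trace:
[⊗]  ⊢ p1, (p1⊥ ⊗ (p1 ⅋ p1⊥))
  [Ax]  ⊢ p1, p1⊥
  [⅋]  ⊢ (p1 ⅋ p1⊥)
    [Ax]  ⊢ p1, p1⊥

Result: YES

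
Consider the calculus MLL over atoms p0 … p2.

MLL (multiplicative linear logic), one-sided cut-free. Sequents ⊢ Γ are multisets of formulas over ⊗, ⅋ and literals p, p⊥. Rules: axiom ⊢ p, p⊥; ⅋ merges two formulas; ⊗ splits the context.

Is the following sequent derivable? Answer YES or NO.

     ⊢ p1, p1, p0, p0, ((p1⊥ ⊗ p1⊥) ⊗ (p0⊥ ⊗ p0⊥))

Derivation trace:
[⊗]  ⊢ p1, p1, p0, p0, ((p1⊥ ⊗ p1⊥) ⊗ (p0⊥ ⊗ p0⊥))
  [⊗]  ⊢ p1, p1, (p1⊥ ⊗ p1⊥)
    [Ax]  ⊢ p1, p1⊥
    [Ax]  ⊢ p1, p1⊥
  [⊗]  ⊢ p0, p0, (p0⊥ ⊗ p0⊥)
    [Ax]  ⊢ p0, p0⊥
    [Ax]  ⊢ p0, p0⊥

Result: YES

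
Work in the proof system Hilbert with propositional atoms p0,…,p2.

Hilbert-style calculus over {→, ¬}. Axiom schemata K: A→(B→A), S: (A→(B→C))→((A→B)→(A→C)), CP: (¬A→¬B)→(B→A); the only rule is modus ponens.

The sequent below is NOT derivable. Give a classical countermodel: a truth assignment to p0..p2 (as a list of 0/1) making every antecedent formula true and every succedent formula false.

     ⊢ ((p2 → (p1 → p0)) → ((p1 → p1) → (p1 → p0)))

Enumerate valuations to refute Γ ⊢ Δ:
  v=000: Γ:[] Δ:[((p2 → (p1 → p0)) → ((p1 → p1) → (p1 → p0)))=T] refutes=False
  v=001: Γ:[] Δ:[((p2 → (p1 → p0)) → ((p1 → p1) → (p1 → p0)))=T] refutes=False
  v=010: Γ:[] Δ:[((p2 → (p1 → p0)) → ((p1 → p1) → (p1 → p0)))=F] refutes=True  ← countermodel

Result: [0, 1, 0]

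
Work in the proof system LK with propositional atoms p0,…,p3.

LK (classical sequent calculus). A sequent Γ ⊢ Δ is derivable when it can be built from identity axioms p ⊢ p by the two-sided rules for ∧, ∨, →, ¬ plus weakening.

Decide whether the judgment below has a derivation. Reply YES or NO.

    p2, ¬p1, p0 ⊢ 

Search for a countermodel by truth-table:
  v=0000: Γ:[p2=F, ¬p1=T, p0=F] Δ:[] refutes=False
  v=0001: Γ:[p2=F, ¬p1=T, p0=F] Δ:[] refutes=False
  v=0010: Γ:[p2=T, ¬p1=T, p0=F] Δ:[] refutes=False
  v=0011: Γ:[p2=T, ¬p1=T, p0=F] Δ:[] refutes=False
  v=0100: Γ:[p2=F, ¬p1=F, p0=F] Δ:[] refutes=False
  v=0101: Γ:[p2=F, ¬p1=F, p0=F] Δ:[] refutes=False
  v=0110: Γ:[p2=T, ¬p1=F, p0=F] Δ:[] refutes=False
  v=0111: Γ:[p2=T, ¬p1=F, p0=F] Δ:[] refutes=False
  v=1000: Γ:[p2=F, ¬p1=T, p0=T] Δ:[] refutes=False
  v=1001: Γ:[p2=F, ¬p1=T, p0=T] Δ:[] refutes=False
  v=1010: Γ:[p2=T, ¬p1=T, p0=T] Δ:[] refutes=True  ← countermodel

Result: NO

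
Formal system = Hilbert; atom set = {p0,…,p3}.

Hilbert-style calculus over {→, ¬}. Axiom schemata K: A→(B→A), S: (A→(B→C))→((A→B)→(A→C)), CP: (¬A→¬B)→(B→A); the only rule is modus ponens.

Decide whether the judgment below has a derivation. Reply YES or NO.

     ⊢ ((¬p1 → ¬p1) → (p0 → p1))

Enumerate valuations to refute Γ ⊢ Δ:
  v=0000: Γ:[] Δ:[((¬p1 → ¬p1) → (p0 → p1))=T] refutes=False
  v=0001: Γ:[] Δ:[((¬p1 → ¬p1) → (p0 → p1))=T] refutes=False
  v=0010: Γ:[] Δ:[((¬p1 → ¬p1) → (p0 → p1))=T] refutes=False
  v=0011: Γ:[] Δ:[((¬p1 → ¬p1) → (p0 → p1))=T] refutes=False
  v=0100: Γ:[] Δ:[((¬p1 → ¬p1) → (p0 → p1))=T] refutes=False
  v=0101: Γ:[] Δ:[((¬p1 → ¬p1) → (p0 → p1))=T] refutes=False
  v=0110: Γ:[] Δ:[((¬p1 → ¬p1) → (p0 → p1))=T] refutes=False
  v=0111: Γ:[] Δ:[((¬p1 → ¬p1) → (p0 → p1))=T] refutes=False
  v=1000: Γ:[] Δ:[((¬p1 → ¬p1) → (p0 → p1))=F] refutes=True  ← countermodel

Result: NO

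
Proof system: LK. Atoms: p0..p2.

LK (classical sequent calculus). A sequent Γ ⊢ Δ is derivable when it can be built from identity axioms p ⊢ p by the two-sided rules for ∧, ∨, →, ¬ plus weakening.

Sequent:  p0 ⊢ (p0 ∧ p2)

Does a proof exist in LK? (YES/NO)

Search for a countermodel by truth-table:
  v=000: Γ:[p0=F] Δ:[(p0 ∧ p2)=F] refutes=False
  v=001: Γ:[p0=F] Δ:[(p0 ∧ p2)=F] refutes=False
  v=010: Γ:[p0=F] Δ:[(p0 ∧ p2)=F] refutes=False
  v=011: Γ:[p0=F] Δ:[(p0 ∧ p2)=F] refutes=False
  v=100: Γ:[p0=T] Δ:[(p0 ∧ p2)=F] refutes=True  ← countermodel

Result: NO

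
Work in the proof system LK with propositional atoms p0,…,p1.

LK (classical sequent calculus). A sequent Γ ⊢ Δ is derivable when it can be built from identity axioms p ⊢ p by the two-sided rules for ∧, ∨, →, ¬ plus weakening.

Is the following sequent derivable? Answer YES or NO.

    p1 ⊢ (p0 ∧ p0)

Enumerate valuations to refute Γ ⊢ Δ:
  v=00: Γ:[p1=F] Δ:[(p0 ∧ p0)=F] refutes=False
  v=01: Γ:[p1=T] Δ:[(p0 ∧ p0)=F] refutes=True  ← countermodel

Result: NO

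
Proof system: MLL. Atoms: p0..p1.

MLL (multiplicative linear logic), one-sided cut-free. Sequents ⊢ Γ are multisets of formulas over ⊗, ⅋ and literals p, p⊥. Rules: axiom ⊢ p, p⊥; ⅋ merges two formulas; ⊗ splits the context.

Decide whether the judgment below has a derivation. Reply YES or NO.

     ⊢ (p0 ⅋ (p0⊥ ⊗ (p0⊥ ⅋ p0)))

Proof tree:
[⅋]  ⊢ (p0 ⅋ (p0⊥ ⊗ (p0⊥ ⅋ p0)))
  [⊗]  ⊢ p0, (p0⊥ ⊗ (p0⊥ ⅋ p0))
    [Ax]  ⊢ p0, p0⊥
    [⅋]  ⊢ (p0⊥ ⅋ p0)
      [Ax]  ⊢ p0, p0⊥

Result: YES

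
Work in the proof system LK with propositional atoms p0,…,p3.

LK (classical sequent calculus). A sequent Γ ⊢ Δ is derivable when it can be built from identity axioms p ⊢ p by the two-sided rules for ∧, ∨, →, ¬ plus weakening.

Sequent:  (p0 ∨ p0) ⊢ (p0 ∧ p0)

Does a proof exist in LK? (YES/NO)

Derivation trace:
[∧R] (p0 ∨ p0) ⊢ (p0 ∧ p0)
  [∨L] (p0 ∨ p0) ⊢ p0
    [Ax] p0 ⊢ p0
    [Ax] p0 ⊢ p0
  [∨L] (p0 ∨ p0) ⊢ p0
    [Ax] p0 ⊢ p0
    [Ax] p0 ⊢ p0

Result: YES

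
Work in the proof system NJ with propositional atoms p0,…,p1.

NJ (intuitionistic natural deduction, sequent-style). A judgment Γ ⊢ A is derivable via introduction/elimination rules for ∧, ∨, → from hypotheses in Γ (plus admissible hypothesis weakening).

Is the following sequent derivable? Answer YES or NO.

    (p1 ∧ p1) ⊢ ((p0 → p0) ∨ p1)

Derivation trace:
[∨I₁] (p1 ∧ p1) ⊢ ((p0 → p0) ∨ p1)
  [Wk] (p1 ∧ p1) ⊢ (p0 → p0)
    [→I]  ⊢ (p0 → p0)
      [Ax] p0 ⊢ p0

Result: YES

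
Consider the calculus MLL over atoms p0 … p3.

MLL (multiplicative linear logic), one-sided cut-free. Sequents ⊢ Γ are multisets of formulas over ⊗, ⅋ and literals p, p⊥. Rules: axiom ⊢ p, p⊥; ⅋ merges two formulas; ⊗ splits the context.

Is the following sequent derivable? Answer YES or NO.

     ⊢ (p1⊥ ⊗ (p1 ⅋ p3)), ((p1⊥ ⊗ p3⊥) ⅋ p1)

Derivation trace:
[⅋]  ⊢ (p1⊥ ⊗ (p1 ⅋ p3)), ((p1⊥ ⊗ p3⊥) ⅋ p1)
  [⊗]  ⊢ p1, (p1⊥ ⊗ p3⊥), (p1⊥ ⊗ (p1 ⅋ p3))
    [Ax]  ⊢ p1, p1⊥
    [⅋]  ⊢ (p1⊥ ⊗ p3⊥), (p1 ⅋ p3)
      [⊗]  ⊢ p1, p3, (p1⊥ ⊗ p3⊥)
        [Ax]  ⊢ p1, p1⊥
        [Ax]  ⊢ p3, p3⊥

Result: YES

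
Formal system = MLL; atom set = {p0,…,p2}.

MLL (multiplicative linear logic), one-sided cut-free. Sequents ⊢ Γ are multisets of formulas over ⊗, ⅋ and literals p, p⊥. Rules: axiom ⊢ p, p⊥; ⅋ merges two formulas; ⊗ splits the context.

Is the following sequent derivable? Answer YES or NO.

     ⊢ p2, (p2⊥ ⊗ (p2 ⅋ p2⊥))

Derivation (root first):
[⊗]  ⊢ p2, (p2⊥ ⊗ (p2 ⅋ p2⊥))
  [Ax]  ⊢ p2, p2⊥
  [⅋]  ⊢ (p2 ⅋ p2⊥)
    [Ax]  ⊢ p2, p2⊥

Result: YES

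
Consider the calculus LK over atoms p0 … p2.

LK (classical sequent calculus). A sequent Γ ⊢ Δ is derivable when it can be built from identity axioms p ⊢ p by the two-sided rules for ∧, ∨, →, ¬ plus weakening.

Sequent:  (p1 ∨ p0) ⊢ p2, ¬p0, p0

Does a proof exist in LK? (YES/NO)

Derivation (root first):
[∨L] (p1 ∨ p0) ⊢ p2, ¬p0, p0
  [WL] p1 ⊢ p0, ¬p0
    [¬R]  ⊢ p0, ¬p0
      [Ax] p0 ⊢ p0
  [WR] p0 ⊢ p0, ¬p0, p2
    [WL] p0 ⊢ p0, ¬p0
      [¬R]  ⊢ p0, ¬p0
        [Ax] p0 ⊢ p0

Result: YES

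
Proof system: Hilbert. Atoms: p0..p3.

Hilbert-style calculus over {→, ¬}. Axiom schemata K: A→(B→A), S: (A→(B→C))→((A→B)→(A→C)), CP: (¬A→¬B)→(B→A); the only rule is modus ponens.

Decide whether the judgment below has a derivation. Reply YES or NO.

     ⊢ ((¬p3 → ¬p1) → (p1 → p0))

Enumerate valuations to refute Γ ⊢ Δ:
  v=0000: Γ:[] Δ:[((¬p3 → ¬p1) → (p1 → p0))=T] refutes=False
  v=0001: Γ:[] Δ:[((¬p3 → ¬p1) → (p1 → p0))=T] refutes=False
  v=0010: Γ:[] Δ:[((¬p3 → ¬p1) → (p1 → p0))=T] refutes=False
  v=0011: Γ:[] Δ:[((¬p3 → ¬p1) → (p1 → p0))=T] refutes=False
  v=0100: Γ:[] Δ:[((¬p3 → ¬p1) → (p1 → p0))=T] refutes=False
  v=0101: Γ:[] Δ:[((¬p3 → ¬p1) → (p1 → p0))=F] refutes=True  ← countermodel

Result: NO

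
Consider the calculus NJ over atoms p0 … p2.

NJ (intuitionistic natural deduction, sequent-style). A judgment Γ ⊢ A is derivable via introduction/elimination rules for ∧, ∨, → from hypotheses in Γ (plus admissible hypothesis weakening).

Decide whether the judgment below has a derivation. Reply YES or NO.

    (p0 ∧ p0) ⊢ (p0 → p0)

Proof tree:
[Wk] (p0 ∧ p0) ⊢ (p0 → p0)
  [→I]  ⊢ (p0 → p0)
    [Ax] p0 ⊢ p0

Result: YES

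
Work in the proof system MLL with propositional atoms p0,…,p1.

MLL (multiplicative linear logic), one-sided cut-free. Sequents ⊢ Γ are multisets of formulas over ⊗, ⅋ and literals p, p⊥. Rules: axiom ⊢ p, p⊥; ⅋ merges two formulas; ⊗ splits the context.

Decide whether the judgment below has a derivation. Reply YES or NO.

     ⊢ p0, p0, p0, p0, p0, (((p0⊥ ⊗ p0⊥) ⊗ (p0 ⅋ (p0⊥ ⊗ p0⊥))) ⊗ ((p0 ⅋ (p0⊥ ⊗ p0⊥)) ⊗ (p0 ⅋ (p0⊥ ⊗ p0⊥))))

Derivation trace:
[⊗]  ⊢ p0, p0, p0, p0, p0, (((p0⊥ ⊗ p0⊥) ⊗ (p0 ⅋ (p0⊥ ⊗ p0⊥))) ⊗ ((p0 ⅋ (p0⊥ ⊗ p0⊥)) ⊗ (p0 ⅋ (p0⊥ ⊗ p0⊥))))
  [⊗]  ⊢ p0, p0, p0, ((p0⊥ ⊗ p0⊥) ⊗ (p0 ⅋ (p0⊥ ⊗ p0⊥)))
    [⊗]  ⊢ p0, p0, (p0⊥ ⊗ p0⊥)
      [Ax]  ⊢ p0, p0⊥
      [Ax]  ⊢ p0, p0⊥
    [⅋]  ⊢ p0, (p0 ⅋ (p0⊥ ⊗ p0⊥))
      [⊗]  ⊢ p0, p0, (p0⊥ ⊗ p0⊥)
        [Ax]  ⊢ p0, p0⊥
        [Ax]  ⊢ p0, p0⊥
  [⊗]  ⊢ p0, p0, ((p0 ⅋ (p0⊥ ⊗ p0⊥)) ⊗ (p0 ⅋ (p0⊥ ⊗ p0⊥)))
    [⅋]  ⊢ p0, (p0 ⅋ (p0⊥ ⊗ p0⊥))
      [⊗]  ⊢ p0, p0, (p0⊥ ⊗ p0⊥)
        [Ax]  ⊢ p0, p0⊥
        [Ax]  ⊢ p0, p0⊥
    [⅋]  ⊢ p0, (p0 ⅋ (p0⊥ ⊗ p0⊥))
      [⊗]  ⊢ p0, p0, (p0⊥ ⊗ p0⊥)
        [Ax]  ⊢ p0, p0⊥
        [Ax]  ⊢ p0, p0⊥

Result: YES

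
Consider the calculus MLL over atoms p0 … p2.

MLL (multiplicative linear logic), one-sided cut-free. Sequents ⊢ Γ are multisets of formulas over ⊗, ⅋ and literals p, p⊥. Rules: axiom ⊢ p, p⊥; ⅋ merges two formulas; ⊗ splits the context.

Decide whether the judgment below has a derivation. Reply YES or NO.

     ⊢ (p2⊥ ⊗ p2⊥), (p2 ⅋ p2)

Proof tree:
[⅋]  ⊢ (p2⊥ ⊗ p2⊥), (p2 ⅋ p2)
  [⊗]  ⊢ p2, p2, (p2⊥ ⊗ p2⊥)
    [Ax]  ⊢ p2, p2⊥
    [Ax]  ⊢ p2, p2⊥

Result: YES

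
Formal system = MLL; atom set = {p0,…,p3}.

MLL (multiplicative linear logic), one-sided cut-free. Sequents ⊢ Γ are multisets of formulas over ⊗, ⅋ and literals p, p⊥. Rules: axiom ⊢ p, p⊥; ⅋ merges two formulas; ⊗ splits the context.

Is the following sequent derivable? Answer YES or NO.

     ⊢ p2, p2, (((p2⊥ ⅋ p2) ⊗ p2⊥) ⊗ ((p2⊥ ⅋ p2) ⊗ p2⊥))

Proof tree:
[⊗]  ⊢ p2, p2, (((p2⊥ ⅋ p2) ⊗ p2⊥) ⊗ ((p2⊥ ⅋ p2) ⊗ p2⊥))
  [⊗]  ⊢ p2, ((p2⊥ ⅋ p2) ⊗ p2⊥)
    [⅋]  ⊢ (p2⊥ ⅋ p2)
      [Ax]  ⊢ p2, p2⊥
    [Ax]  ⊢ p2, p2⊥
  [⊗]  ⊢ p2, ((p2⊥ ⅋ p2) ⊗ p2⊥)
    [⅋]  ⊢ (p2⊥ ⅋ p2)
      [Ax]  ⊢ p2, p2⊥
    [Ax]  ⊢ p2, p2⊥

Result: YES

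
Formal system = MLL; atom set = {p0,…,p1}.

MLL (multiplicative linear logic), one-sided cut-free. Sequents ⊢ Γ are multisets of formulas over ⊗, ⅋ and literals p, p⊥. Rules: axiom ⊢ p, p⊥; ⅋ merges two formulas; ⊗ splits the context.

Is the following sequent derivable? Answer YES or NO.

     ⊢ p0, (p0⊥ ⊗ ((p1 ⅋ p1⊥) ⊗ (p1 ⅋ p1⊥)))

Derivation (root first):
[⊗]  ⊢ p0, (p0⊥ ⊗ ((p1 ⅋ p1⊥) ⊗ (p1 ⅋ p1⊥)))
  [Ax]  ⊢ p0, p0⊥
  [⊗]  ⊢ ((p1 ⅋ p1⊥) ⊗ (p1 ⅋ p1⊥))
    [⅋]  ⊢ (p1 ⅋ p1⊥)
      [Ax]  ⊢ p1, p1⊥
    [⅋]  ⊢ (p1 ⅋ p1⊥)
      [Ax]  ⊢ p1, p1⊥

Result: YES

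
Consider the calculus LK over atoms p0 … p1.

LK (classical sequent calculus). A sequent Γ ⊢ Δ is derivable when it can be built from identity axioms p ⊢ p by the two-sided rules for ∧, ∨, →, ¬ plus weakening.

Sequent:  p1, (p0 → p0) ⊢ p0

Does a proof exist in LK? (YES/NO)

Enumerate valuations to refute Γ ⊢ Δ:
  v=00: Γ:[p1=F, (p0 → p0)=T] Δ:[p0=F] refutes=False
  v=01: Γ:[p1=T, (p0 → p0)=T] Δ:[p0=F] refutes=True  ← countermodel

Result: NO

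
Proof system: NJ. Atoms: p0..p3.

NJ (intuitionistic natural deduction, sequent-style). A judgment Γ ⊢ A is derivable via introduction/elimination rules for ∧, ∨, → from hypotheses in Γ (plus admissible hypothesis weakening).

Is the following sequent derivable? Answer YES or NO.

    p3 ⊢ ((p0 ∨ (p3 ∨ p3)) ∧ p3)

Proof tree:
[∧I] p3 ⊢ ((p0 ∨ (p3 ∨ p3)) ∧ p3)
  [∨I₂] p3 ⊢ (p0 ∨ (p3 ∨ p3))
    [∨I₂] p3 ⊢ (p3 ∨ p3)
      [Ax] p3 ⊢ p3
  [Ax] p3 ⊢ p3

Result: YES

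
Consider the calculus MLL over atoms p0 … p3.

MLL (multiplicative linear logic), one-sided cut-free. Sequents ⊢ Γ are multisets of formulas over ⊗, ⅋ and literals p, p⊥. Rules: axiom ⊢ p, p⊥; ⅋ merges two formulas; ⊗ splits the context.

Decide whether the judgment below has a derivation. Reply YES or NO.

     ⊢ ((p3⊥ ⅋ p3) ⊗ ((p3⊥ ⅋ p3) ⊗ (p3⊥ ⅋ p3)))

Proof tree:
[⊗]  ⊢ ((p3⊥ ⅋ p3) ⊗ ((p3⊥ ⅋ p3) ⊗ (p3⊥ ⅋ p3)))
  [⅋]  ⊢ (p3⊥ ⅋ p3)
    [Ax]  ⊢ p3, p3⊥
  [⊗]  ⊢ ((p3⊥ ⅋ p3) ⊗ (p3⊥ ⅋ p3))
    [⅋]  ⊢ (p3⊥ ⅋ p3)
      [Ax]  ⊢ p3, p3⊥
    [⅋]  ⊢ (p3⊥ ⅋ p3)
      [Ax]  ⊢ p3, p3⊥

Result: YES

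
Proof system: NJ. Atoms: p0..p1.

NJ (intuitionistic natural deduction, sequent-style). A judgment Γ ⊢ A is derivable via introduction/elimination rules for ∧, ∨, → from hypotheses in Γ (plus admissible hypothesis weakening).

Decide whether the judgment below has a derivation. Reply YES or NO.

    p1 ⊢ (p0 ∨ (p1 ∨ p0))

Proof tree:
[∨I₂] p1 ⊢ (p0 ∨ (p1 ∨ p0))
  [∨I₁] p1 ⊢ (p1 ∨ p0)
    [Ax] p1 ⊢ p1

Result: YES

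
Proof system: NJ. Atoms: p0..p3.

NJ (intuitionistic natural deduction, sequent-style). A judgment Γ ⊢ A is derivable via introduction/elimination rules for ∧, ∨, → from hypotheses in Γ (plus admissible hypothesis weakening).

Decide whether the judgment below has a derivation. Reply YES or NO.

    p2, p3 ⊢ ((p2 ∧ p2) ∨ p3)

Derivation (root first):
[∨I₁] p2, p3 ⊢ ((p2 ∧ p2) ∨ p3)
  [∧I] p2, p3 ⊢ (p2 ∧ p2)
    [Wk] p2, p3 ⊢ p2
      [Ax] p2 ⊢ p2
    [Ax] p2 ⊢ p2

Result: YES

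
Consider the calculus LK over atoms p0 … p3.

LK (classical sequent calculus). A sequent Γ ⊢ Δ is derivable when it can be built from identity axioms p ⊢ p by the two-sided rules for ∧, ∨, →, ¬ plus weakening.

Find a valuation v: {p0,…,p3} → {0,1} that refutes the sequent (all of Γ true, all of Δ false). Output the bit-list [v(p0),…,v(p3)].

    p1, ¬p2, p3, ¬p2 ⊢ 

Search for a countermodel by truth-table:
  v=0000: Γ:[p1=F, ¬p2=T, p3=F, ¬p2=T] Δ:[] refutes=False
  v=0001: Γ:[p1=F, ¬p2=T, p3=T, ¬p2=T] Δ:[] refutes=False
  v=0010: Γ:[p1=F, ¬p2=F, p3=F, ¬p2=F] Δ:[] refutes=False
  v=0011: Γ:[p1=F, ¬p2=F, p3=T, ¬p2=F] Δ:[] refutes=False
  v=0100: Γ:[p1=T, ¬p2=T, p3=F, ¬p2=T] Δ:[] refutes=False
  v=0101: Γ:[p1=T, ¬p2=T, p3=T, ¬p2=T] Δ:[] refutes=True  ← countermodel

Result: [0, 1, 0, 1]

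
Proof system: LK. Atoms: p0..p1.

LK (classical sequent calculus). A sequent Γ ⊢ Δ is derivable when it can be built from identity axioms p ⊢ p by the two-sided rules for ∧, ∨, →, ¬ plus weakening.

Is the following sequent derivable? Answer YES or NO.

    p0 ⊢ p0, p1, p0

Derivation trace:
[WR] p0 ⊢ p0, p1, p0
  [WR] p0 ⊢ p0, p1
    [Ax] p0 ⊢ p0

Result: YES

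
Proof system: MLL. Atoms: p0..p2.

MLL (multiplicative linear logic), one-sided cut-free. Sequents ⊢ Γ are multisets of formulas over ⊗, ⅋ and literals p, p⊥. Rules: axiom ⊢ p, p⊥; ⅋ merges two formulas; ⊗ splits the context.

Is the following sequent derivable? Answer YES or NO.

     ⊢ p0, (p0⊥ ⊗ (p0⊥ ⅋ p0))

Derivation (root first):
[⊗]  ⊢ p0, (p0⊥ ⊗ (p0⊥ ⅋ p0))
  [Ax]  ⊢ p0, p0⊥
  [⅋]  ⊢ (p0⊥ ⅋ p0)
    [Ax]  ⊢ p0, p0⊥

Result: YES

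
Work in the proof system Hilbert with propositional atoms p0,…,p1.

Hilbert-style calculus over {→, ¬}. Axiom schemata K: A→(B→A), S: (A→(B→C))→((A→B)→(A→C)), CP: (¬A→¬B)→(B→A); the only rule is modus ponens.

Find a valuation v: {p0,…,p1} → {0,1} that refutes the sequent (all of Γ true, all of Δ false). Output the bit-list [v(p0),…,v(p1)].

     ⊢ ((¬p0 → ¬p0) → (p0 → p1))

Search for a countermodel by truth-table:
  v=00: Γ:[] Δ:[((¬p0 → ¬p0) → (p0 → p1))=T] refutes=False
  v=01: Γ:[] Δ:[((¬p0 → ¬p0) → (p0 → p1))=T] refutes=False
  v=10: Γ:[] Δ:[((¬p0 → ¬p0) → (p0 → p1))=F] refutes=True  ← countermodel

Result: [1, 0]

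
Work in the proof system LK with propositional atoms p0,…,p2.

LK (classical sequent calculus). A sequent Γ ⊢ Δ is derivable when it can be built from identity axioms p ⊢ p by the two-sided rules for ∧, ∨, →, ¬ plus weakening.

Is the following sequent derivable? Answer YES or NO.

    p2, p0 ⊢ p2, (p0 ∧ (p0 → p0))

Derivation trace:
[WL] p2, p0 ⊢ p2, (p0 ∧ (p0 → p0))
  [∧R] p2 ⊢ p2, (p0 ∧ (p0 → p0))
    [WR] p2, p2 ⊢ p2, p0
      [WL] p2, p2 ⊢ p2
        [Ax] p2 ⊢ p2
    [→R]  ⊢ (p0 → p0)
      [Ax] p0 ⊢ p0

Result: YES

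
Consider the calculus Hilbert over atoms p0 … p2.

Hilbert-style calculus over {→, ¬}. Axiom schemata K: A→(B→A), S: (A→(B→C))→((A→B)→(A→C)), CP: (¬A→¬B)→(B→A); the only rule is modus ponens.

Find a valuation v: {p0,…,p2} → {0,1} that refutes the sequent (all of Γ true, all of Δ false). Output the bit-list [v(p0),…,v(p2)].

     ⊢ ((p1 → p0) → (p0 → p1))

Search for a countermodel by truth-table:
  v=000: Γ:[] Δ:[((p1 → p0) → (p0 → p1))=T] refutes=False
  v=001: Γ:[] Δ:[((p1 → p0) → (p0 → p1))=T] refutes=False
  v=010: Γ:[] Δ:[((p1 → p0) → (p0 → p1))=T] refutes=False
  v=011: Γ:[] Δ:[((p1 → p0) → (p0 → p1))=T] refutes=False
  v=100: Γ:[] Δ:[((p1 → p0) → (p0 → p1))=F] refutes=True  ← countermodel

Result: [1, 0, 0]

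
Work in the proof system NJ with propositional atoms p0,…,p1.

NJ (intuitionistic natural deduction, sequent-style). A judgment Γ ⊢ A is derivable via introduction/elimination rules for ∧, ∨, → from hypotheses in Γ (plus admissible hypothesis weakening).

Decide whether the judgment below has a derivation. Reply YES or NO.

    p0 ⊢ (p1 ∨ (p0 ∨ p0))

Derivation trace:
[∨I₂] p0 ⊢ (p1 ∨ (p0 ∨ p0))
  [∨I₁] p0 ⊢ (p0 ∨ p0)
    [Ax] p0 ⊢ p0

Result: YES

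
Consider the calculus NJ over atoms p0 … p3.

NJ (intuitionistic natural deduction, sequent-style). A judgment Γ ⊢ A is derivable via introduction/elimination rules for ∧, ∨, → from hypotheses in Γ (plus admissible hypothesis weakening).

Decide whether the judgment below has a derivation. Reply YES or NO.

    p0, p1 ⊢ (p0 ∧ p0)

Proof tree:
[Wk] p0, p1 ⊢ (p0 ∧ p0)
  [∧I] p0 ⊢ (p0 ∧ p0)
    [Ax] p0 ⊢ p0
    [Ax] p0 ⊢ p0

Result: YES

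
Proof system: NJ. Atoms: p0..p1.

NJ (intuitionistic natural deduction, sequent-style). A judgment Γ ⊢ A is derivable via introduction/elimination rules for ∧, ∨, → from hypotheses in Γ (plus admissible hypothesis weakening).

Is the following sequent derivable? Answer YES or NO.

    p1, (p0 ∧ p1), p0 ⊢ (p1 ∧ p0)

Derivation (root first):
[∧I] p1, (p0 ∧ p1), p0 ⊢ (p1 ∧ p0)
  [Ax] p1 ⊢ p1
  [Wk] p0, (p0 ∧ p1) ⊢ p0
    [Ax] p0 ⊢ p0

Result: YES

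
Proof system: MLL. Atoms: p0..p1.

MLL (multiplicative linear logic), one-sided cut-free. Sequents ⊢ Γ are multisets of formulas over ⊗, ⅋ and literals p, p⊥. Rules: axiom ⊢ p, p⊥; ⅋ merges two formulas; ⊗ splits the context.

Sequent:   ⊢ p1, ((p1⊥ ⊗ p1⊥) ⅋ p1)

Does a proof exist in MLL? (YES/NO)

Derivation (root first):
[⅋]  ⊢ p1, ((p1⊥ ⊗ p1⊥) ⅋ p1)
  [⊗]  ⊢ p1, p1, (p1⊥ ⊗ p1⊥)
    [Ax]  ⊢ p1, p1⊥
    [Ax]  ⊢ p1, p1⊥

Result: YES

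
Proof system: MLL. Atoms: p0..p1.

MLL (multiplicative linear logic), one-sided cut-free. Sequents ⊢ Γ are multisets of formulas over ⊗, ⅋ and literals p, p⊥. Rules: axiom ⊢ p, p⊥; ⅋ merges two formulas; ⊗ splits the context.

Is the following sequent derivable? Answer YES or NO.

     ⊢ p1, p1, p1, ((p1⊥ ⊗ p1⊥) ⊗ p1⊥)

Derivation (root first):
[⊗]  ⊢ p1, p1, p1, ((p1⊥ ⊗ p1⊥) ⊗ p1⊥)
  [⊗]  ⊢ p1, p1, (p1⊥ ⊗ p1⊥)
    [Ax]  ⊢ p1, p1⊥
    [Ax]  ⊢ p1, p1⊥
  [Ax]  ⊢ p1, p1⊥

Result: YES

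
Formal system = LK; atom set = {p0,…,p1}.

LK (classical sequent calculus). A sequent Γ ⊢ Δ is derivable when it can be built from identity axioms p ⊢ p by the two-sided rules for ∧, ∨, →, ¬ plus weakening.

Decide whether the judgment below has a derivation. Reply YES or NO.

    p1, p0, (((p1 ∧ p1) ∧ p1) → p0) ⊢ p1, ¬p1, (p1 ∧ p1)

Derivation trace:
[→L] p1, p0, (((p1 ∧ p1) ∧ p1) → p0) ⊢ p1, ¬p1, (p1 ∧ p1)
  [∧R] p1, p0 ⊢ p1, ¬p1, ((p1 ∧ p1) ∧ p1)
    [WL] p1, p0 ⊢ (p1 ∧ p1)
      [∧R] p1 ⊢ (p1 ∧ p1)
        [Ax] p1 ⊢ p1
        [Ax] p1 ⊢ p1
    [WR]  ⊢ p1, ¬p1, p1
      [¬R]  ⊢ p1, ¬p1
        [Ax] p1 ⊢ p1
  [WL] p1, p0 ⊢ (p1 ∧ p1)
    [∧R] p1 ⊢ (p1 ∧ p1)
      [Ax] p1 ⊢ p1
      [Ax] p1 ⊢ p1

Result: YES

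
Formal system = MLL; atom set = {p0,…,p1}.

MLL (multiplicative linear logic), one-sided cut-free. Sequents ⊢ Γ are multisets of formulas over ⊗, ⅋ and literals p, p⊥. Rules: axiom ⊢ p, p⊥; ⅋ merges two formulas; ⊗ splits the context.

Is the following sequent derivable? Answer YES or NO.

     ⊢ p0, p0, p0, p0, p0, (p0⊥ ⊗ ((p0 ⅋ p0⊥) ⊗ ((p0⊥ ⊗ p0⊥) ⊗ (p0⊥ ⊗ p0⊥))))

Proof tree:
[⊗]  ⊢ p0, p0, p0, p0, p0, (p0⊥ ⊗ ((p0 ⅋ p0⊥) ⊗ ((p0⊥ ⊗ p0⊥) ⊗ (p0⊥ ⊗ p0⊥))))
  [Ax]  ⊢ p0, p0⊥
  [⊗]  ⊢ p0, p0, p0, p0, ((p0 ⅋ p0⊥) ⊗ ((p0⊥ ⊗ p0⊥) ⊗ (p0⊥ ⊗ p0⊥)))
    [⅋]  ⊢ (p0 ⅋ p0⊥)
      [Ax]  ⊢ p0, p0⊥
    [⊗]  ⊢ p0, p0, p0, p0, ((p0⊥ ⊗ p0⊥) ⊗ (p0⊥ ⊗ p0⊥))
      [⊗]  ⊢ p0, p0, (p0⊥ ⊗ p0⊥)
        [Ax]  ⊢ p0, p0⊥
        [Ax]  ⊢ p0, p0⊥
      [⊗]  ⊢ p0, p0, (p0⊥ ⊗ p0⊥)
        [Ax]  ⊢ p0, p0⊥
        [Ax]  ⊢ p0, p0⊥

Result: YES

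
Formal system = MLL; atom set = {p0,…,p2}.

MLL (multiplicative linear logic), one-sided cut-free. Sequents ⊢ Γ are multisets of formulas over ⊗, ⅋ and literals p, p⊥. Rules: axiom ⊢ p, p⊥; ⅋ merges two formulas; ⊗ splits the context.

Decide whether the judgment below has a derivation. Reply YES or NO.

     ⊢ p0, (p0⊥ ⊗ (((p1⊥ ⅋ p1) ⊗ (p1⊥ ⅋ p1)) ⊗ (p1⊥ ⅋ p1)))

Derivation (root first):
[⊗]  ⊢ p0, (p0⊥ ⊗ (((p1⊥ ⅋ p1) ⊗ (p1⊥ ⅋ p1)) ⊗ (p1⊥ ⅋ p1)))
  [Ax]  ⊢ p0, p0⊥
  [⊗]  ⊢ (((p1⊥ ⅋ p1) ⊗ (p1⊥ ⅋ p1)) ⊗ (p1⊥ ⅋ p1))
    [⊗]  ⊢ ((p1⊥ ⅋ p1) ⊗ (p1⊥ ⅋ p1))
      [⅋]  ⊢ (p1⊥ ⅋ p1)
        [Ax]  ⊢ p1, p1⊥
      [⅋]  ⊢ (p1⊥ ⅋ p1)
        [Ax]  ⊢ p1, p1⊥
    [⅋]  ⊢ (p1⊥ ⅋ p1)
      [Ax]  ⊢ p1, p1⊥

Result: YES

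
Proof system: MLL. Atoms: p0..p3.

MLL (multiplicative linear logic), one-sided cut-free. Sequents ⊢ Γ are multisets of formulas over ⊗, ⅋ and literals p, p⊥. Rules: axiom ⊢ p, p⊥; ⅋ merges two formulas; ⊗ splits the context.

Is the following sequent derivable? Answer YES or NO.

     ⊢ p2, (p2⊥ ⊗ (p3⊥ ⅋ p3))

Derivation trace:
[⊗]  ⊢ p2, (p2⊥ ⊗ (p3⊥ ⅋ p3))
  [Ax]  ⊢ p2, p2⊥
  [⅋]  ⊢ (p3⊥ ⅋ p3)
    [Ax]  ⊢ p3, p3⊥

Result: YES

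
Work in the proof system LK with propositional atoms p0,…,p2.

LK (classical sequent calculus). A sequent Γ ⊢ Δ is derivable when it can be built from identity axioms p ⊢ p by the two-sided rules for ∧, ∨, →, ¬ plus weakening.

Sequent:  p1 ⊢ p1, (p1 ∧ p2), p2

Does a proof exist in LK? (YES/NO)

Derivation (root first):
[WR] p1 ⊢ p1, (p1 ∧ p2), p2
  [∧R] p1 ⊢ p1, (p1 ∧ p2)
    [Ax] p1 ⊢ p1
    [WR] p1 ⊢ p1, p2
      [Ax] p1 ⊢ p1

Result: YES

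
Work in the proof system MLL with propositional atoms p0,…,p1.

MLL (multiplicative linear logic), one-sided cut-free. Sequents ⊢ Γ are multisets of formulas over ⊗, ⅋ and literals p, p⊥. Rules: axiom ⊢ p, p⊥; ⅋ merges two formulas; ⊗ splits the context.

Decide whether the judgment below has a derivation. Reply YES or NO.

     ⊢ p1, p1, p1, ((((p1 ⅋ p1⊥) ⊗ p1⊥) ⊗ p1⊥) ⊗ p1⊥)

Derivation (root first):
[⊗]  ⊢ p1, p1, p1, ((((p1 ⅋ p1⊥) ⊗ p1⊥) ⊗ p1⊥) ⊗ p1⊥)
  [⊗]  ⊢ p1, p1, (((p1 ⅋ p1⊥) ⊗ p1⊥) ⊗ p1⊥)
    [⊗]  ⊢ p1, ((p1 ⅋ p1⊥) ⊗ p1⊥)
      [⅋]  ⊢ (p1 ⅋ p1⊥)
        [Ax]  ⊢ p1, p1⊥
      [Ax]  ⊢ p1, p1⊥
    [Ax]  ⊢ p1, p1⊥
  [Ax]  ⊢ p1, p1⊥

Result: YES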